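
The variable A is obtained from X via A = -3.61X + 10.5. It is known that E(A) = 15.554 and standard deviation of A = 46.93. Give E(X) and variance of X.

E(X) = -1.4, variance of X = 169

From A = -3.61X + 10.5: E(A) = a·E(X) + b, so E(X) = (E(A) − b)/a = (15.554 − 10.5)/(-3.61) = -1.4.
variance of A = 46.93² = 2202.4249.
variance of A = a²·variance of X, so variance of X = 2202.4249/(-3.61)² = 169.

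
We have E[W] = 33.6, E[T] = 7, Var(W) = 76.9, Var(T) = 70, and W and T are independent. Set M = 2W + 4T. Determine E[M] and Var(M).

E[M] = 2·E[W] + 4·E[T] = 2·33.6 + 4·7 = 95.2.
Var(M) = a²·Var(W) + b²·Var(T) + 2ab·covariance of W and T with a = 2, b = 4.
Independence gives covariance of W and T = 0.
= 2²·76.9 + 4²·70 + 2·2·4·0
= 307.6 + 1120 + 0 = 1427.6.

E[M] = 95.2, Var(M) = 1427.6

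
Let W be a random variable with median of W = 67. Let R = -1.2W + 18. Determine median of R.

A linear map preserves order up to sign, so median of R = a·median of W + b = (-1.2)·67 + 18 = -62.4.

median of R = -62.4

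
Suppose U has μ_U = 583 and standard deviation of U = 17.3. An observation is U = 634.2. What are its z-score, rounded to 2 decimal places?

z = (U − μ_U) / standard deviation of U = (634.2 − 583) / 17.3 ≈ 2.96.

z = 2.96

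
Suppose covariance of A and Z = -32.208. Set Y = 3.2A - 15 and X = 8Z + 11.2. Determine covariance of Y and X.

covariance of Y and X = a·c·covariance of A and Z = 3.2·8·(-32.208) = -824.5248. Additive constants drop out.

covariance of Y and X = -824.5248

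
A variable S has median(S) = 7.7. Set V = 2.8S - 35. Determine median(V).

median(V) = -13.44

A linear map preserves order up to sign, so median(V) = a·median(S) + b = 2.8·7.7 + (-35) = -13.44.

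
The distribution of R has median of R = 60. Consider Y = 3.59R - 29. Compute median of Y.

median of Y = 186.4

A linear map preserves order up to sign, so median of Y = a·median of R + b = 3.59·60 + (-29) = 186.4.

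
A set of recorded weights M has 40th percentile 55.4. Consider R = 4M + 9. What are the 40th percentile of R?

40th percentile of R = 230.6

Since a = 4 > 0 the transformation is increasing, so the 40th percentile of R = a·(P_{40} of M) + b = 4·55.4 + 9 = 230.6.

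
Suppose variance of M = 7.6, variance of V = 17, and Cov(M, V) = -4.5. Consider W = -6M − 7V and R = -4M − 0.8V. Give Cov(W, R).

By bilinearity, Cov(W, R) = ac·variance of M + bd·variance of V + (ad+bc)·Cov(M, V), with a=-6, b=-7, c=-4, d=-0.8.
ac·variance of M = (-6)·(-4)·7.6 = 182.4
bd·variance of V = (-7)·(-0.8)·17 = 95.2
(ad+bc)·Cov(M, V) = (32.8)·(-4.5) = -147.6
Cov(W, R) = 182.4 + 95.2 + (-147.6) = 130.

Cov(W, R) = 130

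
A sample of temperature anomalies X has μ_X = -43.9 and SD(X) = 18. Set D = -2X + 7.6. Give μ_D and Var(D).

D = -2X + 7.6 is linear with a = -2, b = 7.6.
μ_D = a·μ_X + b = (-2)·(-43.9) + 7.6 = 95.4.
Var(X) = 18² = 324.
Var(D) = a²·Var(X) = (-2)²·324 = 1296 (the additive constant 7.6 does not affect variance).

μ_D = 95.4, Var(D) = 1296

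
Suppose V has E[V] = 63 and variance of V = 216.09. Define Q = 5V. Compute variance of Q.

variance of Q = 5402.25

Q = 5V is linear with a = 5, b = 0.
variance of Q = a²·variance of V = 5²·216.09 = 5402.25.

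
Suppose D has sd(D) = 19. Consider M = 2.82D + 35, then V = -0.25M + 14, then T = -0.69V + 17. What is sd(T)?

sd(T) = 9.24255

sd(M) = |2.82|·19 = 53.58.
sd(V) = |-0.25|·53.58 = 13.395.
sd(T) = |-0.69|·13.395 = 9.24255.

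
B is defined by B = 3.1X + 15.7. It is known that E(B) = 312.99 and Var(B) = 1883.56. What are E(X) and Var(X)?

E(X) = 95.9, Var(X) = 196

From B = 3.1X + 15.7: E(B) = a·E(X) + b, so E(X) = (E(B) − b)/a = (312.99 − 15.7)/3.1 = 95.9.
Var(B) = a²·Var(X), so Var(X) = 1883.56/3.1² = 196.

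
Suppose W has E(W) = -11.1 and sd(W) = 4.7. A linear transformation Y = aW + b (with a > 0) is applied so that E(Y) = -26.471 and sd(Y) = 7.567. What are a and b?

a = 1.61, b = -8.6

sd(Y) = a·sd(W) (a > 0), so a = 7.567/4.7 = 1.61.
E(Y) = a·E(W) + b, so b = -26.471 − 1.61·(-11.1) = -8.6.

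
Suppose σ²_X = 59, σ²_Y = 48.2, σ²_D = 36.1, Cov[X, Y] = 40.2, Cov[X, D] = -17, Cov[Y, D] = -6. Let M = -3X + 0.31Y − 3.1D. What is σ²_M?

σ²_M = 503.11302

σ²_M = a²·σ²_X + b²·σ²_Y + c²·σ²_D + 2ab·Cov[X, Y] + 2ac·Cov[X, D] + 2bc·Cov[Y, D], with a = -3, b = 0.31, c = -3.1.
= 531 + 4.63202 + 346.921 + (-74.772) + (-316.2) + 11.532
= 503.11302.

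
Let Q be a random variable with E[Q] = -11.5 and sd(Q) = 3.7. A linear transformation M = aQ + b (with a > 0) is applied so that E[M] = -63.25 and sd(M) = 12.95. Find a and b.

sd(M) = a·sd(Q) (a > 0), so a = 12.95/3.7 = 3.5.
E[M] = a·E[Q] + b, so b = -63.25 − 3.5·(-11.5) = -23.

a = 3.5, b = -23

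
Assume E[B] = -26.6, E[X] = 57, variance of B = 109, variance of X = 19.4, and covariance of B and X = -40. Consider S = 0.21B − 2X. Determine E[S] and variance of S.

E[S] = -119.586, variance of S = 116.0069

E[S] = 0.21·E[B] + (-2)·E[X] = 0.21·(-26.6) + (-2)·57 = -119.586.
variance of S = a²·variance of B + b²·variance of X + 2ab·covariance of B and X with a = 0.21, b = -2.
= 0.21²·109 + (-2)²·19.4 + 2·0.21·(-2)·(-40)
= 4.8069 + 77.6 + 33.6 = 116.0069.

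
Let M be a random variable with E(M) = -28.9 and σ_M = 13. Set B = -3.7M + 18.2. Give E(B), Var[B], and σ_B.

B = -3.7M + 18.2 is linear with a = -3.7, b = 18.2.
E(B) = a·E(M) + b = (-3.7)·(-28.9) + 18.2 = 125.13.
Var[M] = 13² = 169.
Var[B] = a²·Var[M] = (-3.7)²·169 = 2313.61 (the additive constant 18.2 does not affect variance).
σ_B = |a|·σ_M = |-3.7|·13 = 48.1.

E(B) = 125.13, Var[B] = 2313.61, σ_B = 48.1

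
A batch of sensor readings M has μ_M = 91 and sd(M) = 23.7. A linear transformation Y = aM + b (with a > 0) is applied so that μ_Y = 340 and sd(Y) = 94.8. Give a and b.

a = 4, b = -24

sd(Y) = a·sd(M) (a > 0), so a = 94.8/23.7 = 4.
μ_Y = a·μ_M + b, so b = 340 − 4·91 = -24.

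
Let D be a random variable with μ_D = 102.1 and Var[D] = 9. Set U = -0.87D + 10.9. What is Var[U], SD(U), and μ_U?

U = -0.87D + 10.9 is linear with a = -0.87, b = 10.9.
Var[U] = a²·Var[D] = (-0.87)²·9 = 6.8121 (the additive constant 10.9 does not affect variance).
SD(D) = √9 = 3.
SD(U) = |a|·SD(D) = |-0.87|·3 = 2.61.
μ_U = a·μ_D + b = (-0.87)·102.1 + 10.9 = -77.927.

Var[U] = 6.8121, SD(U) = 2.61, μ_U = -77.927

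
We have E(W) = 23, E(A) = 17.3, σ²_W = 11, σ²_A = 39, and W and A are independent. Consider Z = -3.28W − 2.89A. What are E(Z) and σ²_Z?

E(Z) = (-3.28)·E(W) + (-2.89)·E(A) = (-3.28)·23 + (-2.89)·17.3 = -125.437.
σ²_Z = a²·σ²_W + b²·σ²_A + 2ab·covariance of W and A with a = -3.28, b = -2.89.
Independence gives covariance of W and A = 0.
= (-3.28)²·11 + (-2.89)²·39 + 2·(-3.28)·(-2.89)·0
= 118.3424 + 325.7319 + 0 = 444.0743.

E(Z) = -125.437, σ²_Z = 444.0743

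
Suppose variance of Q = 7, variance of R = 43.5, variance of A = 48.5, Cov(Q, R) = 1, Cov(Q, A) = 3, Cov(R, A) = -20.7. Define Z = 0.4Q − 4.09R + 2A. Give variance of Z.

variance of Z = 1262.97235

variance of Z = a²·variance of Q + b²·variance of R + c²·variance of A + 2ab·Cov(Q, R) + 2ac·Cov(Q, A) + 2bc·Cov(R, A), with a = 0.4, b = -4.09, c = 2.
= 1.12 + 727.67235 + 194 + (-3.272) + 4.8 + 338.652
= 1262.97235.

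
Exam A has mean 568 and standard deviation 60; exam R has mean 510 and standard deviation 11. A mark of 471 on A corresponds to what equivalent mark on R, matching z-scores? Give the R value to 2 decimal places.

z = (471 − 568)/60 ≈ -1.6167.
R = 510 + z·11 = 510 + (471 − 568)·11/60 ≈ 492.22.

R = 492.22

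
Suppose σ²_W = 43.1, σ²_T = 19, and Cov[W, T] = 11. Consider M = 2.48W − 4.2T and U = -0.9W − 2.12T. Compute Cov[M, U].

By bilinearity, Cov[M, U] = ac·σ²_W + bd·σ²_T + (ad+bc)·Cov[W, T], with a=2.48, b=-4.2, c=-0.9, d=-2.12.
ac·σ²_W = 2.48·(-0.9)·43.1 = -96.1992
bd·σ²_T = (-4.2)·(-2.12)·19 = 169.176
(ad+bc)·Cov[W, T] = (-1.4776)·11 = -16.2536
Cov[M, U] = -96.1992 + 169.176 + (-16.2536) = 56.7232.

Cov[M, U] = 56.7232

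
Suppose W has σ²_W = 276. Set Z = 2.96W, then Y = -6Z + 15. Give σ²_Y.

σ²_Y = 87055.2576

σ²_Z = 2.96²·276 = 2418.2016.
σ²_Y = (-6)²·2418.2016 = 87055.2576.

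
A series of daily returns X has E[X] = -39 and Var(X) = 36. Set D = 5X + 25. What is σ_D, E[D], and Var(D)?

D = 5X + 25 is linear with a = 5, b = 25.
σ_X = √36 = 6.
σ_D = |a|·σ_X = |5|·6 = 30.
E[D] = a·E[X] + b = 5·(-39) + 25 = -170.
Var(D) = a²·Var(X) = 5²·36 = 900 (the additive constant 25 does not affect variance).

σ_D = 30, E[D] = -170, Var(D) = 900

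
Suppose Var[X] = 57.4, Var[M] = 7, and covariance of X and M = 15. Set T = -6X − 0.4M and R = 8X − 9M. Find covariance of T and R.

covariance of T and R = -1968

By bilinearity, covariance of T and R = ac·Var[X] + bd·Var[M] + (ad+bc)·covariance of X and M, with a=-6, b=-0.4, c=8, d=-9.
ac·Var[X] = (-6)·8·57.4 = -2755.2
bd·Var[M] = (-0.4)·(-9)·7 = 25.2
(ad+bc)·covariance of X and M = (50.8)·15 = 762
covariance of T and R = -2755.2 + 25.2 + 762 = -1968.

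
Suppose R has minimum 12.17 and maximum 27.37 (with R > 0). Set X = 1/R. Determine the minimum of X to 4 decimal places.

1/R is decreasing on this domain, so min(X) comes from max(R) = 27.37: min(X) = 1/(27.37) ≈ 0.0365.

min(X) = 0.0365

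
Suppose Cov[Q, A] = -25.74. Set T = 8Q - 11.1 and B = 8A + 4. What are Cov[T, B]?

Cov[T, B] = -1647.36

Cov[T, B] = a·c·Cov[Q, A] = 8·8·(-25.74) = -1647.36. Additive constants drop out.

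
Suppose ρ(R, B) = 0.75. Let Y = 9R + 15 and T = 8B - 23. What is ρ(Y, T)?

Linear rescalings preserve correlation up to sign; here the slopes 9 and 8 have the same sign, so ρ(Y, T) = ρ(R, B) = 0.75.

ρ(Y, T) = 0.75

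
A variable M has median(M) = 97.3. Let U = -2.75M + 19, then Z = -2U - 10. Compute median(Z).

median(Z) = 487.15

median(U) = (-2.75)·97.3 + 19 = -248.575.
median(Z) = (-2)·(-248.575) + (-10) = 487.15.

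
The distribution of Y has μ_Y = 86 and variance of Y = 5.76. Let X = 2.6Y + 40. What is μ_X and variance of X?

X = 2.6Y + 40 is linear with a = 2.6, b = 40.
μ_X = a·μ_Y + b = 2.6·86 + 40 = 263.6.
variance of X = a²·variance of Y = 2.6²·5.76 = 38.9376 (the additive constant 40 does not affect variance).

μ_X = 263.6, variance of X = 38.9376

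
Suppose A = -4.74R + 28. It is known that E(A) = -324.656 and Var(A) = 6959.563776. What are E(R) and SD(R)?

From A = -4.74R + 28: E(A) = a·E(R) + b, so E(R) = (E(A) − b)/a = (-324.656 − 28)/(-4.74) = 74.4.
SD(A) = √6959.563776 = 83.424.
SD(A) = |a|·SD(R), so SD(R) = 83.424/|-4.74| = 17.6.

E(R) = 74.4, SD(R) = 17.6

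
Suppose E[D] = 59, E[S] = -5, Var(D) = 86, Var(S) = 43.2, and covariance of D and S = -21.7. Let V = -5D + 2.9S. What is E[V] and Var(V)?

E[V] = (-5)·E[D] + 2.9·E[S] = (-5)·59 + 2.9·(-5) = -309.5.
Var(V) = a²·Var(D) + b²·Var(S) + 2ab·covariance of D and S with a = -5, b = 2.9.
= (-5)²·86 + 2.9²·43.2 + 2·(-5)·2.9·(-21.7)
= 2150 + 363.312 + 629.3 = 3142.612.

E[V] = -309.5, Var(V) = 3142.612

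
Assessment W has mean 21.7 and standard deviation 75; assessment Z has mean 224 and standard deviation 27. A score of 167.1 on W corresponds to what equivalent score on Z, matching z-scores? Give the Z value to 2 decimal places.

Z = 276.34

z = (167.1 − 21.7)/75 ≈ 1.9387.
Z = 224 + z·27 = 224 + (167.1 − 21.7)·27/75 ≈ 276.34.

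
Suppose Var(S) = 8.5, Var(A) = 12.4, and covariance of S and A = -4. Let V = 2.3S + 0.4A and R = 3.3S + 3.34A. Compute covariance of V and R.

covariance of V and R = 45.0734

By bilinearity, covariance of V and R = ac·Var(S) + bd·Var(A) + (ad+bc)·covariance of S and A, with a=2.3, b=0.4, c=3.3, d=3.34.
ac·Var(S) = 2.3·3.3·8.5 = 64.515
bd·Var(A) = 0.4·3.34·12.4 = 16.5664
(ad+bc)·covariance of S and A = (9.002)·(-4) = -36.008
covariance of V and R = 64.515 + 16.5664 + (-36.008) = 45.0734.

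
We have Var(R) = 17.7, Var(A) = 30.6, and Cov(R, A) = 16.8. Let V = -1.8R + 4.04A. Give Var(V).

Var(V) = a²·Var(R) + b²·Var(A) + 2ab·Cov(R, A) with a = -1.8, b = 4.04.
= (-1.8)²·17.7 + 4.04²·30.6 + 2·(-1.8)·4.04·16.8
= 57.348 + 499.44096 + (-244.3392) = 312.44976.

Var(V) = 312.44976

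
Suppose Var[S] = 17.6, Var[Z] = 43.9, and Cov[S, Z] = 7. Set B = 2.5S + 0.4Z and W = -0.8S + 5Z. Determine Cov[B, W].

Cov[B, W] = 137.86

By bilinearity, Cov[B, W] = ac·Var[S] + bd·Var[Z] + (ad+bc)·Cov[S, Z], with a=2.5, b=0.4, c=-0.8, d=5.
ac·Var[S] = 2.5·(-0.8)·17.6 = -35.2
bd·Var[Z] = 0.4·5·43.9 = 87.8
(ad+bc)·Cov[S, Z] = (12.18)·7 = 85.26
Cov[B, W] = -35.2 + 87.8 + 85.26 = 137.86.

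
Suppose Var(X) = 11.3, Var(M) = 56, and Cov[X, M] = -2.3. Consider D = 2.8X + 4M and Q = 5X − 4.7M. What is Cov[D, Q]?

By bilinearity, Cov[D, Q] = ac·Var(X) + bd·Var(M) + (ad+bc)·Cov[X, M], with a=2.8, b=4, c=5, d=-4.7.
ac·Var(X) = 2.8·5·11.3 = 158.2
bd·Var(M) = 4·(-4.7)·56 = -1052.8
(ad+bc)·Cov[X, M] = (6.84)·(-2.3) = -15.732
Cov[D, Q] = 158.2 + (-1052.8) + (-15.732) = -910.332.

Cov[D, Q] = -910.332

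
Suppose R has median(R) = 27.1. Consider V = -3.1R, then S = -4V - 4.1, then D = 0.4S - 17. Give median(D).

median(D) = 115.776

median(V) = (-3.1)·27.1 = -84.01.
median(S) = (-4)·(-84.01) + (-4.1) = 331.94.
median(D) = 0.4·331.94 + (-17) = 115.776.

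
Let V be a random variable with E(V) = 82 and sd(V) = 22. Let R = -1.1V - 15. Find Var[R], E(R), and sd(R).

Var[R] = 585.64, E(R) = -105.2, sd(R) = 24.2

R = -1.1V - 15 is linear with a = -1.1, b = -15.
Var[V] = 22² = 484.
Var[R] = a²·Var[V] = (-1.1)²·484 = 585.64 (the additive constant -15 does not affect variance).
E(R) = a·E(V) + b = (-1.1)·82 + (-15) = -105.2.
sd(R) = |a|·sd(V) = |-1.1|·22 = 24.2.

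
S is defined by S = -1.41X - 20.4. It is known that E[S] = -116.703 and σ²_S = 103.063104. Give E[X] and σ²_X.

From S = -1.41X - 20.4: E[S] = a·E[X] + b, so E[X] = (E[S] − b)/a = (-116.703 − (-20.4))/(-1.41) = 68.3.
σ²_S = a²·σ²_X, so σ²_X = 103.063104/(-1.41)² = 51.84.

E[X] = 68.3, σ²_X = 51.84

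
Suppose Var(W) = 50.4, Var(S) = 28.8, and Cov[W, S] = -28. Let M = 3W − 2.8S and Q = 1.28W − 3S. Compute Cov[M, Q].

By bilinearity, Cov[M, Q] = ac·Var(W) + bd·Var(S) + (ad+bc)·Cov[W, S], with a=3, b=-2.8, c=1.28, d=-3.
ac·Var(W) = 3·1.28·50.4 = 193.536
bd·Var(S) = (-2.8)·(-3)·28.8 = 241.92
(ad+bc)·Cov[W, S] = (-12.584)·(-28) = 352.352
Cov[M, Q] = 193.536 + 241.92 + 352.352 = 787.808.

Cov[M, Q] = 787.808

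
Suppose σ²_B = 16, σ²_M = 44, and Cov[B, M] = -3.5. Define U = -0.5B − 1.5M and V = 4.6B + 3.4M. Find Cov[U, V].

By bilinearity, Cov[U, V] = ac·σ²_B + bd·σ²_M + (ad+bc)·Cov[B, M], with a=-0.5, b=-1.5, c=4.6, d=3.4.
ac·σ²_B = (-0.5)·4.6·16 = -36.8
bd·σ²_M = (-1.5)·3.4·44 = -224.4
(ad+bc)·Cov[B, M] = (-8.6)·(-3.5) = 30.1
Cov[U, V] = -36.8 + (-224.4) + 30.1 = -231.1.

Cov[U, V] = -231.1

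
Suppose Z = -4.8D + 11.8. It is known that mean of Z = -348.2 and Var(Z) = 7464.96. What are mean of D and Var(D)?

mean of D = 75, Var(D) = 324

From Z = -4.8D + 11.8: mean of Z = a·mean of D + b, so mean of D = (mean of Z − b)/a = (-348.2 − 11.8)/(-4.8) = 75.
Var(Z) = a²·Var(D), so Var(D) = 7464.96/(-4.8)² = 324.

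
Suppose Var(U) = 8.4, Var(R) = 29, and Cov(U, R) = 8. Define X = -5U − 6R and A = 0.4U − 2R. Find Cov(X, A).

By bilinearity, Cov(X, A) = ac·Var(U) + bd·Var(R) + (ad+bc)·Cov(U, R), with a=-5, b=-6, c=0.4, d=-2.
ac·Var(U) = (-5)·0.4·8.4 = -16.8
bd·Var(R) = (-6)·(-2)·29 = 348
(ad+bc)·Cov(U, R) = (7.6)·8 = 60.8
Cov(X, A) = -16.8 + 348 + 60.8 = 392.

Cov(X, A) = 392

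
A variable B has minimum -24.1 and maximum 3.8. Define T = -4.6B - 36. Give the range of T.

Range of B = 3.8 − (-24.1) = 27.9.
Range(T) = |a|·Range(B) = |-4.6|·27.9 = 128.34.

Range(T) = 128.34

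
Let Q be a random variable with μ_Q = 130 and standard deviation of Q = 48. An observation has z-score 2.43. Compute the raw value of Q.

Q = 246.64

Q = μ_Q + z·standard deviation of Q = 130 + 2.43·48 = 246.64.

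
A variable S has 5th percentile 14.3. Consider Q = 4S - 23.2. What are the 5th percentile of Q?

Since a = 4 > 0 the transformation is increasing, so the 5th percentile of Q = a·(P_{5} of S) + b = 4·14.3 + (-23.2) = 34.

5th percentile of Q = 34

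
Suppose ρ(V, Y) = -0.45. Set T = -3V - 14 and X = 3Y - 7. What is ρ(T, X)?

ρ(T, X) = 0.45

Linear rescalings preserve |correlation|; the slopes -3 and 3 have opposite signs, so the correlation flips sign: ρ(T, X) = −ρ(V, Y) = 0.45.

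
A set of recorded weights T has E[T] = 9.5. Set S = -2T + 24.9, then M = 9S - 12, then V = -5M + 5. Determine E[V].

E[S] = (-2)·9.5 + 24.9 = 5.9.
E[M] = 9·5.9 + (-12) = 41.1.
E[V] = (-5)·41.1 + 5 = -200.5.

E[V] = -200.5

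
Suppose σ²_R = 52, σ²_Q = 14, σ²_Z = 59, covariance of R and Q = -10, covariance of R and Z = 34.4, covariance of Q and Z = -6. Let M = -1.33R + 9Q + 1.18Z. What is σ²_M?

σ²_M = 1312.11968

σ²_M = a²·σ²_R + b²·σ²_Q + c²·σ²_Z + 2ab·covariance of R and Q + 2ac·covariance of R and Z + 2bc·covariance of Q and Z, with a = -1.33, b = 9, c = 1.18.
= 91.9828 + 1134 + 82.1516 + 239.4 + (-107.97472) + (-127.44)
= 1312.11968.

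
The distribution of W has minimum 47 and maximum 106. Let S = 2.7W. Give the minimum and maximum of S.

min(S) = 126.9, max(S) = 286.2

a = 2.7 > 0, so min(S) = a·min(W)+b = 2.7·47 = 126.9 and max(S) = 2.7·106 = 286.2.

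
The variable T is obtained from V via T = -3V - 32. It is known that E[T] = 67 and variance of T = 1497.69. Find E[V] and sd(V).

E[V] = -33, sd(V) = 12.9

From T = -3V - 32: E[T] = a·E[V] + b, so E[V] = (E[T] − b)/a = (67 − (-32))/(-3) = -33.
sd(T) = √1497.69 = 38.7.
sd(T) = |a|·sd(V), so sd(V) = 38.7/|-3| = 12.9.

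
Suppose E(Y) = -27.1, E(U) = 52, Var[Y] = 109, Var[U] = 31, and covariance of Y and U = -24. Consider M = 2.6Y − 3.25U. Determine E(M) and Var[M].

E(M) = 2.6·E(Y) + (-3.25)·E(U) = 2.6·(-27.1) + (-3.25)·52 = -239.46.
Var[M] = a²·Var[Y] + b²·Var[U] + 2ab·covariance of Y and U with a = 2.6, b = -3.25.
= 2.6²·109 + (-3.25)²·31 + 2·2.6·(-3.25)·(-24)
= 736.84 + 327.4375 + 405.6 = 1469.8775.

E(M) = -239.46, Var[M] = 1469.8775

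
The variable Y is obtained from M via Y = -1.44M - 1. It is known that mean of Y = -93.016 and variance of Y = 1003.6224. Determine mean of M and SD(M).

From Y = -1.44M - 1: mean of Y = a·mean of M + b, so mean of M = (mean of Y − b)/a = (-93.016 − (-1))/(-1.44) = 63.9.
SD(Y) = √1003.6224 = 31.68.
SD(Y) = |a|·SD(M), so SD(M) = 31.68/|-1.44| = 22.

mean of M = 63.9, SD(M) = 22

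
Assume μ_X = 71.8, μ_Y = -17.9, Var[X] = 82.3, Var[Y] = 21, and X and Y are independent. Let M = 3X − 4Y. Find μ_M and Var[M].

μ_M = 3·μ_X + (-4)·μ_Y = 3·71.8 + (-4)·(-17.9) = 287.
Var[M] = a²·Var[X] + b²·Var[Y] + 2ab·covariance of X and Y with a = 3, b = -4.
Independence gives covariance of X and Y = 0.
= 3²·82.3 + (-4)²·21 + 2·3·(-4)·0
= 740.7 + 336 + 0 = 1076.7.

μ_M = 287, Var[M] = 1076.7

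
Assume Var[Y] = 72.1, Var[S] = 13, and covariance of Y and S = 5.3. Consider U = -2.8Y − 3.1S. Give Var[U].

Var[U] = a²·Var[Y] + b²·Var[S] + 2ab·covariance of Y and S with a = -2.8, b = -3.1.
= (-2.8)²·72.1 + (-3.1)²·13 + 2·(-2.8)·(-3.1)·5.3
= 565.264 + 124.93 + 92.008 = 782.202.

Var[U] = 782.202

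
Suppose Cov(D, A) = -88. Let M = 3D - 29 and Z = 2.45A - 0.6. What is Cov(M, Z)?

Cov(M, Z) = -646.8

Cov(M, Z) = a·c·Cov(D, A) = 3·2.45·(-88) = -646.8. Additive constants drop out.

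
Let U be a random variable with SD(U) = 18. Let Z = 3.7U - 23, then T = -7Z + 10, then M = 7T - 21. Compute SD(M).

SD(Z) = |3.7|·18 = 66.6.
SD(T) = |-7|·66.6 = 466.2.
SD(M) = |7|·466.2 = 3263.4.

SD(M) = 3263.4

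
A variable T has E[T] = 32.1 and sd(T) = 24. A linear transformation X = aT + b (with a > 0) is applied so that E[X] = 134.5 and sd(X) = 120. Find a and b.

a = 5, b = -26

sd(X) = a·sd(T) (a > 0), so a = 120/24 = 5.
E[X] = a·E[T] + b, so b = 134.5 − 5·32.1 = -26.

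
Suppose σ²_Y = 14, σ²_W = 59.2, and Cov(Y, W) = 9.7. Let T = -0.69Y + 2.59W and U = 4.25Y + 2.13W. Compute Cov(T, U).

Cov(T, U) = 378.0503

By bilinearity, Cov(T, U) = ac·σ²_Y + bd·σ²_W + (ad+bc)·Cov(Y, W), with a=-0.69, b=2.59, c=4.25, d=2.13.
ac·σ²_Y = (-0.69)·4.25·14 = -41.055
bd·σ²_W = 2.59·2.13·59.2 = 326.58864
(ad+bc)·Cov(Y, W) = (9.5378)·9.7 = 92.51666
Cov(T, U) = -41.055 + 326.58864 + 92.51666 = 378.0503.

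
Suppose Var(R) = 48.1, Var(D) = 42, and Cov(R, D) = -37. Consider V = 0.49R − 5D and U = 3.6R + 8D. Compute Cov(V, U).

By bilinearity, Cov(V, U) = ac·Var(R) + bd·Var(D) + (ad+bc)·Cov(R, D), with a=0.49, b=-5, c=3.6, d=8.
ac·Var(R) = 0.49·3.6·48.1 = 84.8484
bd·Var(D) = (-5)·8·42 = -1680
(ad+bc)·Cov(R, D) = (-14.08)·(-37) = 520.96
Cov(V, U) = 84.8484 + (-1680) + 520.96 = -1074.1916.

Cov(V, U) = -1074.1916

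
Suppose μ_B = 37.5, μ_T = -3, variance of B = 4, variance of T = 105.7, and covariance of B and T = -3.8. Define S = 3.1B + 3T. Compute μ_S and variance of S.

μ_S = 3.1·μ_B + 3·μ_T = 3.1·37.5 + 3·(-3) = 107.25.
variance of S = a²·variance of B + b²·variance of T + 2ab·covariance of B and T with a = 3.1, b = 3.
= 3.1²·4 + 3²·105.7 + 2·3.1·3·(-3.8)
= 38.44 + 951.3 + (-70.68) = 919.06.

μ_S = 107.25, variance of S = 919.06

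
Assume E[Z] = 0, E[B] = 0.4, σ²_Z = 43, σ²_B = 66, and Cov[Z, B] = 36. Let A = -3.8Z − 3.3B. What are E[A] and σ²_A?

E[A] = (-3.8)·E[Z] + (-3.3)·E[B] = (-3.8)·0 + (-3.3)·0.4 = -1.32.
σ²_A = a²·σ²_Z + b²·σ²_B + 2ab·Cov[Z, B] with a = -3.8, b = -3.3.
= (-3.8)²·43 + (-3.3)²·66 + 2·(-3.8)·(-3.3)·36
= 620.92 + 718.74 + 902.88 = 2242.54.

E[A] = -1.32, σ²_A = 2242.54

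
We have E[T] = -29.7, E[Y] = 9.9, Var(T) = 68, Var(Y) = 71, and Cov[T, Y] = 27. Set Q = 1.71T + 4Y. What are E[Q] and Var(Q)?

E[Q] = 1.71·E[T] + 4·E[Y] = 1.71·(-29.7) + 4·9.9 = -11.187.
Var(Q) = a²·Var(T) + b²·Var(Y) + 2ab·Cov[T, Y] with a = 1.71, b = 4.
= 1.71²·68 + 4²·71 + 2·1.71·4·27
= 198.8388 + 1136 + 369.36 = 1704.1988.

E[Q] = -11.187, Var(Q) = 1704.1988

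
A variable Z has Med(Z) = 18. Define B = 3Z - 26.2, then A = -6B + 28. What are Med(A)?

Med(A) = -138.8

Med(B) = 3·18 + (-26.2) = 27.8.
Med(A) = (-6)·27.8 + 28 = -138.8.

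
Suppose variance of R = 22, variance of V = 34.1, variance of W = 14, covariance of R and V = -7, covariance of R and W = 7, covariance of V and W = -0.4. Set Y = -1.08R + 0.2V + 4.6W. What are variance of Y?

variance of Y = 256.0008

variance of Y = a²·variance of R + b²·variance of V + c²·variance of W + 2ab·covariance of R and V + 2ac·covariance of R and W + 2bc·covariance of V and W, with a = -1.08, b = 0.2, c = 4.6.
= 25.6608 + 1.364 + 296.24 + 3.024 + (-69.552) + (-0.736)
= 256.0008.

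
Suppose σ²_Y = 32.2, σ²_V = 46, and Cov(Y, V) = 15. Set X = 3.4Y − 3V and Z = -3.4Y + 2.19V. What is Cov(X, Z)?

Cov(X, Z) = -409.762

By bilinearity, Cov(X, Z) = ac·σ²_Y + bd·σ²_V + (ad+bc)·Cov(Y, V), with a=3.4, b=-3, c=-3.4, d=2.19.
ac·σ²_Y = 3.4·(-3.4)·32.2 = -372.232
bd·σ²_V = (-3)·2.19·46 = -302.22
(ad+bc)·Cov(Y, V) = (17.646)·15 = 264.69
Cov(X, Z) = -372.232 + (-302.22) + 264.69 = -409.762.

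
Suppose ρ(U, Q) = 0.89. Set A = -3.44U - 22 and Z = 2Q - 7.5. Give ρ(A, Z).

Linear rescalings preserve |correlation|; the slopes -3.44 and 2 have opposite signs, so the correlation flips sign: ρ(A, Z) = −ρ(U, Q) = -0.89.

ρ(A, Z) = -0.89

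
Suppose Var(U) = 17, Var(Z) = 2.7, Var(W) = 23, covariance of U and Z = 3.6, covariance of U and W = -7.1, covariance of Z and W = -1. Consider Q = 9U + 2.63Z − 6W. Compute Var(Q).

Var(Q) = 3192.45963

Var(Q) = a²·Var(U) + b²·Var(Z) + c²·Var(W) + 2ab·covariance of U and Z + 2ac·covariance of U and W + 2bc·covariance of Z and W, with a = 9, b = 2.63, c = -6.
= 1377 + 18.67563 + 828 + 170.424 + 766.8 + 31.56
= 3192.45963.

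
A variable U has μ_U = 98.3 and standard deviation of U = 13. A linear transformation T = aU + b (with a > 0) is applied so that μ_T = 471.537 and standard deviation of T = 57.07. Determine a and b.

a = 4.39, b = 40

standard deviation of T = a·standard deviation of U (a > 0), so a = 57.07/13 = 4.39.
μ_T = a·μ_U + b, so b = 471.537 − 4.39·98.3 = 40.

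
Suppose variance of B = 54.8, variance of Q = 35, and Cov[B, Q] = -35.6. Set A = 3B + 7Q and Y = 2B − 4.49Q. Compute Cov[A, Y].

By bilinearity, Cov[A, Y] = ac·variance of B + bd·variance of Q + (ad+bc)·Cov[B, Q], with a=3, b=7, c=2, d=-4.49.
ac·variance of B = 3·2·54.8 = 328.8
bd·variance of Q = 7·(-4.49)·35 = -1100.05
(ad+bc)·Cov[B, Q] = (0.53)·(-35.6) = -18.868
Cov[A, Y] = 328.8 + (-1100.05) + (-18.868) = -790.118.

Cov[A, Y] = -790.118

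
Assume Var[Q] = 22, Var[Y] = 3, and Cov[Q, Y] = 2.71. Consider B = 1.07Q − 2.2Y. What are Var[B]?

Var[B] = 26.94912

Var[B] = a²·Var[Q] + b²·Var[Y] + 2ab·Cov[Q, Y] with a = 1.07, b = -2.2.
= 1.07²·22 + (-2.2)²·3 + 2·1.07·(-2.2)·2.71
= 25.1878 + 14.52 + (-12.75868) = 26.94912.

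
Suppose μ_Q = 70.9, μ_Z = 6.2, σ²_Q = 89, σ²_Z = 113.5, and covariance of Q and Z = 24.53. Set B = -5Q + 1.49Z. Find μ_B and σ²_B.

μ_B = (-5)·μ_Q + 1.49·μ_Z = (-5)·70.9 + 1.49·6.2 = -345.262.
σ²_B = a²·σ²_Q + b²·σ²_Z + 2ab·covariance of Q and Z with a = -5, b = 1.49.
= (-5)²·89 + 1.49²·113.5 + 2·(-5)·1.49·24.53
= 2225 + 251.98135 + (-365.497) = 2111.48435.

μ_B = -345.262, σ²_B = 2111.48435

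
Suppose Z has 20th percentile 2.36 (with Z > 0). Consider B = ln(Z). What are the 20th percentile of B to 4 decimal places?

20th percentile of B = 0.8587

ln(Z) is increasing, so P_{20}(B) = g(P_{20}(Z)) ≈ 0.8587.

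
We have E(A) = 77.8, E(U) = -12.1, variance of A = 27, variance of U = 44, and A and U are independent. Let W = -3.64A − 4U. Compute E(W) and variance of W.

E(W) = -234.792, variance of W = 1061.7392

E(W) = (-3.64)·E(A) + (-4)·E(U) = (-3.64)·77.8 + (-4)·(-12.1) = -234.792.
variance of W = a²·variance of A + b²·variance of U + 2ab·covariance of A and U with a = -3.64, b = -4.
Independence gives covariance of A and U = 0.
= (-3.64)²·27 + (-4)²·44 + 2·(-3.64)·(-4)·0
= 357.7392 + 704 + 0 = 1061.7392.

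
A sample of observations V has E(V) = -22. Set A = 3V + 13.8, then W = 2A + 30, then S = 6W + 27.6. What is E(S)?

E(S) = -418.8

E(A) = 3·(-22) + 13.8 = -52.2.
E(W) = 2·(-52.2) + 30 = -74.4.
E(S) = 6·(-74.4) + 27.6 = -418.8.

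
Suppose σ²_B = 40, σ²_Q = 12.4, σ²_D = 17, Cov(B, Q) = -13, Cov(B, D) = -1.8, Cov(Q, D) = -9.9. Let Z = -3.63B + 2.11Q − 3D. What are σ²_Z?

σ²_Z = 1020.55384

σ²_Z = a²·σ²_B + b²·σ²_Q + c²·σ²_D + 2ab·Cov(B, Q) + 2ac·Cov(B, D) + 2bc·Cov(Q, D), with a = -3.63, b = 2.11, c = -3.
= 527.076 + 55.20604 + 153 + 199.1418 + (-39.204) + 125.334
= 1020.55384.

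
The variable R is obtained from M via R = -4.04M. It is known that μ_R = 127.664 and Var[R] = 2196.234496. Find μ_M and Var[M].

μ_M = -31.6, Var[M] = 134.56

From R = -4.04M: μ_R = a·μ_M + b, so μ_M = (μ_R − b)/a = (127.664 − 0)/(-4.04) = -31.6.
Var[R] = a²·Var[M], so Var[M] = 2196.234496/(-4.04)² = 134.56.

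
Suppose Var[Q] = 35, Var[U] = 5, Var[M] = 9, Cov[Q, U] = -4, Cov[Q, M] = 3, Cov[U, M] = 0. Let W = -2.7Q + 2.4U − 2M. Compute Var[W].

Var[W] = a²·Var[Q] + b²·Var[U] + c²·Var[M] + 2ab·Cov[Q, U] + 2ac·Cov[Q, M] + 2bc·Cov[U, M], with a = -2.7, b = 2.4, c = -2.
= 255.15 + 28.8 + 36 + 51.84 + 32.4 + 0
= 404.19.

Var[W] = 404.19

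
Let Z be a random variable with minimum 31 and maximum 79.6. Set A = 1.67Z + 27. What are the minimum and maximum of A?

a = 1.67 > 0, so min(A) = a·min(Z)+b = 1.67·31 + 27 = 78.77 and max(A) = 1.67·79.6 + 27 = 159.932.

min(A) = 78.77, max(A) = 159.932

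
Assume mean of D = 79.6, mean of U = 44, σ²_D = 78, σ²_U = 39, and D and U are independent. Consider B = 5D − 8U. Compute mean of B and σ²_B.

mean of B = 46, σ²_B = 4446

mean of B = 5·mean of D + (-8)·mean of U = 5·79.6 + (-8)·44 = 46.
σ²_B = a²·σ²_D + b²·σ²_U + 2ab·Cov[D, U] with a = 5, b = -8.
Independence gives Cov[D, U] = 0.
= 5²·78 + (-8)²·39 + 2·5·(-8)·0
= 1950 + 2496 + 0 = 4446.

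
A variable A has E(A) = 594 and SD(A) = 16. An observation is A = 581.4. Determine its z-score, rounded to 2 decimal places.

z = -0.79

z = (A − E(A)) / SD(A) = (581.4 − 594) / 16 ≈ -0.79.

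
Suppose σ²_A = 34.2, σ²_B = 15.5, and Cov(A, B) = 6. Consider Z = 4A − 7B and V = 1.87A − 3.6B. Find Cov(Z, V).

Cov(Z, V) = 481.476

By bilinearity, Cov(Z, V) = ac·σ²_A + bd·σ²_B + (ad+bc)·Cov(A, B), with a=4, b=-7, c=1.87, d=-3.6.
ac·σ²_A = 4·1.87·34.2 = 255.816
bd·σ²_B = (-7)·(-3.6)·15.5 = 390.6
(ad+bc)·Cov(A, B) = (-27.49)·6 = -164.94
Cov(Z, V) = 255.816 + 390.6 + (-164.94) = 481.476.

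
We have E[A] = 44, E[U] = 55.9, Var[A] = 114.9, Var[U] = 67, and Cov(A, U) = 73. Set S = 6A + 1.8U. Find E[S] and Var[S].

E[S] = 364.62, Var[S] = 5930.28

E[S] = 6·E[A] + 1.8·E[U] = 6·44 + 1.8·55.9 = 364.62.
Var[S] = a²·Var[A] + b²·Var[U] + 2ab·Cov(A, U) with a = 6, b = 1.8.
= 6²·114.9 + 1.8²·67 + 2·6·1.8·73
= 4136.4 + 217.08 + 1576.8 = 5930.28.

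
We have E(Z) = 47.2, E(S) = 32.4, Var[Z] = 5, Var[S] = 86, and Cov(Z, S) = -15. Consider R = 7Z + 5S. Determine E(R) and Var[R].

E(R) = 7·E(Z) + 5·E(S) = 7·47.2 + 5·32.4 = 492.4.
Var[R] = a²·Var[Z] + b²·Var[S] + 2ab·Cov(Z, S) with a = 7, b = 5.
= 7²·5 + 5²·86 + 2·7·5·(-15)
= 245 + 2150 + (-1050) = 1345.

E(R) = 492.4, Var[R] = 1345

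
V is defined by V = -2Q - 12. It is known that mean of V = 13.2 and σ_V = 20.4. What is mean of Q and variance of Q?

mean of Q = -12.6, variance of Q = 104.04

From V = -2Q - 12: mean of V = a·mean of Q + b, so mean of Q = (mean of V − b)/a = (13.2 − (-12))/(-2) = -12.6.
variance of V = 20.4² = 416.16.
variance of V = a²·variance of Q, so variance of Q = 416.16/(-2)² = 104.04.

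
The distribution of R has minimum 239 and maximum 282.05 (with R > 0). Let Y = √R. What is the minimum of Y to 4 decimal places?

min(Y) = 15.4596

√R is increasing on this domain, so min(Y) comes from min(R) = 239: min(Y) = √(239) ≈ 15.4596.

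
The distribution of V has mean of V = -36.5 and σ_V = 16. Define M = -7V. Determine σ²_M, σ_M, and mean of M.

σ²_M = 12544, σ_M = 112, mean of M = 255.5

M = -7V is linear with a = -7, b = 0.
σ²_V = 16² = 256.
σ²_M = a²·σ²_V = (-7)²·256 = 12544.
σ_M = |a|·σ_V = |-7|·16 = 112.
mean of M = a·mean of V + b = (-7)·(-36.5) = 255.5.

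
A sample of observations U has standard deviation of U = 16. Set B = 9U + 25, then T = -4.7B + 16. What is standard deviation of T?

standard deviation of B = |9|·16 = 144.
standard deviation of T = |-4.7|·144 = 676.8.

standard deviation of T = 676.8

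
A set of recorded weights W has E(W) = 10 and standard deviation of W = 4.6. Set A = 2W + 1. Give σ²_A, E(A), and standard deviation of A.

A = 2W + 1 is linear with a = 2, b = 1.
σ²_W = 4.6² = 21.16.
σ²_A = a²·σ²_W = 2²·21.16 = 84.64 (the additive constant 1 does not affect variance).
E(A) = a·E(W) + b = 2·10 + 1 = 21.
standard deviation of A = |a|·standard deviation of W = |2|·4.6 = 9.2.

σ²_A = 84.64, E(A) = 21, standard deviation of A = 9.2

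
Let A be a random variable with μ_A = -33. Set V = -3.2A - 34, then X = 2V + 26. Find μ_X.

μ_X = 169.2

μ_V = (-3.2)·(-33) + (-34) = 71.6.
μ_X = 2·71.6 + 26 = 169.2.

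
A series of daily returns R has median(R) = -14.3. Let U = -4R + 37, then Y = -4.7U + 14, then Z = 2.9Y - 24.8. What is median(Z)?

median(Z) = -1268.146

median(U) = (-4)·(-14.3) + 37 = 94.2.
median(Y) = (-4.7)·94.2 + 14 = -428.74.
median(Z) = 2.9·(-428.74) + (-24.8) = -1268.146.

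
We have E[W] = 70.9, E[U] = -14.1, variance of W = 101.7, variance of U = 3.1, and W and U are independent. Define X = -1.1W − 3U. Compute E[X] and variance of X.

E[X] = (-1.1)·E[W] + (-3)·E[U] = (-1.1)·70.9 + (-3)·(-14.1) = -35.69.
variance of X = a²·variance of W + b²·variance of U + 2ab·Cov(W, U) with a = -1.1, b = -3.
Independence gives Cov(W, U) = 0.
= (-1.1)²·101.7 + (-3)²·3.1 + 2·(-1.1)·(-3)·0
= 123.057 + 27.9 + 0 = 150.957.

E[X] = -35.69, variance of X = 150.957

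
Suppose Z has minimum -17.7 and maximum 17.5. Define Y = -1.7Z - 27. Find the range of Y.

Range(Y) = 59.84

Range of Z = 17.5 − (-17.7) = 35.2.
Range(Y) = |a|·Range(Z) = |-1.7|·35.2 = 59.84.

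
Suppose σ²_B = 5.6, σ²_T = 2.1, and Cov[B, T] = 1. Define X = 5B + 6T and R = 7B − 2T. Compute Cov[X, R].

By bilinearity, Cov[X, R] = ac·σ²_B + bd·σ²_T + (ad+bc)·Cov[B, T], with a=5, b=6, c=7, d=-2.
ac·σ²_B = 5·7·5.6 = 196
bd·σ²_T = 6·(-2)·2.1 = -25.2
(ad+bc)·Cov[B, T] = (32)·1 = 32
Cov[X, R] = 196 + (-25.2) + 32 = 202.8.

Cov[X, R] = 202.8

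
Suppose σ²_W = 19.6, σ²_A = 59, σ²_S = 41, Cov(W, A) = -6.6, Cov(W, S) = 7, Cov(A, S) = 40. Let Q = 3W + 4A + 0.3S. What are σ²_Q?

σ²_Q = 1074.29

σ²_Q = a²·σ²_W + b²·σ²_A + c²·σ²_S + 2ab·Cov(W, A) + 2ac·Cov(W, S) + 2bc·Cov(A, S), with a = 3, b = 4, c = 0.3.
= 176.4 + 944 + 3.69 + (-158.4) + 12.6 + 96
= 1074.29.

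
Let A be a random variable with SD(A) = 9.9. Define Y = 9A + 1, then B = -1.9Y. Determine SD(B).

SD(Y) = |9|·9.9 = 89.1.
SD(B) = |-1.9|·89.1 = 169.29.

SD(B) = 169.29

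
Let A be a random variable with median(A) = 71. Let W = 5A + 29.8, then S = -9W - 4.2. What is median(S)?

median(S) = -3467.4

median(W) = 5·71 + 29.8 = 384.8.
median(S) = (-9)·384.8 + (-4.2) = -3467.4.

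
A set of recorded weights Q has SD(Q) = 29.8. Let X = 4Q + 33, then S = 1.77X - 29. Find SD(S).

SD(X) = |4|·29.8 = 119.2.
SD(S) = |1.77|·119.2 = 210.984.

SD(S) = 210.984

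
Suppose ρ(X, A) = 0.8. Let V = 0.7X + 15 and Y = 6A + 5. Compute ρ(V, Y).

Linear rescalings preserve correlation up to sign; here the slopes 0.7 and 6 have the same sign, so ρ(V, Y) = ρ(X, A) = 0.8.

ρ(V, Y) = 0.8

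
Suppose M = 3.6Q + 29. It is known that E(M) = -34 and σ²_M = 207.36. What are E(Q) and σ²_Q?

From M = 3.6Q + 29: E(M) = a·E(Q) + b, so E(Q) = (E(M) − b)/a = (-34 − 29)/3.6 = -17.5.
σ²_M = a²·σ²_Q, so σ²_Q = 207.36/3.6² = 16.

E(Q) = -17.5, σ²_Q = 16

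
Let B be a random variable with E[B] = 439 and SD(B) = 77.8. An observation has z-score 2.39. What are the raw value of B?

B = E[B] + z·SD(B) = 439 + 2.39·77.8 = 624.942.

B = 624.942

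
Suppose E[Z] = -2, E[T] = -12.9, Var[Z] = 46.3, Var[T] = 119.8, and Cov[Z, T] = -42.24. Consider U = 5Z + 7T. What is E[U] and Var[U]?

E[U] = -100.3, Var[U] = 4070.9

E[U] = 5·E[Z] + 7·E[T] = 5·(-2) + 7·(-12.9) = -100.3.
Var[U] = a²·Var[Z] + b²·Var[T] + 2ab·Cov[Z, T] with a = 5, b = 7.
= 5²·46.3 + 7²·119.8 + 2·5·7·(-42.24)
= 1157.5 + 5870.2 + (-2956.8) = 4070.9.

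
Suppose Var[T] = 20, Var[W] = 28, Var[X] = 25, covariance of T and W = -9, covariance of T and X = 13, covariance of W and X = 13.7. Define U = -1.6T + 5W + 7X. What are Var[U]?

Var[U] = a²·Var[T] + b²·Var[W] + c²·Var[X] + 2ab·covariance of T and W + 2ac·covariance of T and X + 2bc·covariance of W and X, with a = -1.6, b = 5, c = 7.
= 51.2 + 700 + 1225 + 144 + (-291.2) + 959
= 2788.

Var[U] = 2788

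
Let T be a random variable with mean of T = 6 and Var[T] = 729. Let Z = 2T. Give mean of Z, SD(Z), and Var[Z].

mean of Z = 12, SD(Z) = 54, Var[Z] = 2916

Z = 2T is linear with a = 2, b = 0.
mean of Z = a·mean of T + b = 2·6 = 12.
SD(T) = √729 = 27.
SD(Z) = |a|·SD(T) = |2|·27 = 54.
Var[Z] = a²·Var[T] = 2²·729 = 2916.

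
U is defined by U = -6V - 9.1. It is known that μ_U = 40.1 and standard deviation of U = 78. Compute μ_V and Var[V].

From U = -6V - 9.1: μ_U = a·μ_V + b, so μ_V = (μ_U − b)/a = (40.1 − (-9.1))/(-6) = -8.2.
Var[U] = 78² = 6084.
Var[U] = a²·Var[V], so Var[V] = 6084/(-6)² = 169.

μ_V = -8.2, Var[V] = 169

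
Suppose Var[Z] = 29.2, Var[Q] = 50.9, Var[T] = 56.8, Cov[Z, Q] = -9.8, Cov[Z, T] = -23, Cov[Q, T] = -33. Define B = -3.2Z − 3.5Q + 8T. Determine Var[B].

Var[B] = 7363.813

Var[B] = a²·Var[Z] + b²·Var[Q] + c²·Var[T] + 2ab·Cov[Z, Q] + 2ac·Cov[Z, T] + 2bc·Cov[Q, T], with a = -3.2, b = -3.5, c = 8.
= 299.008 + 623.525 + 3635.2 + (-219.52) + 1177.6 + 1848
= 7363.813.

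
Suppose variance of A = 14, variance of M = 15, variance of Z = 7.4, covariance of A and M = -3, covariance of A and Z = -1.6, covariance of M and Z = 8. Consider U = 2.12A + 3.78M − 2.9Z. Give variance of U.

variance of U = a²·variance of A + b²·variance of M + c²·variance of Z + 2ab·covariance of A and M + 2ac·covariance of A and Z + 2bc·covariance of M and Z, with a = 2.12, b = 3.78, c = -2.9.
= 62.9216 + 214.326 + 62.234 + (-48.0816) + 19.6736 + (-175.392)
= 135.6816.

variance of U = 135.6816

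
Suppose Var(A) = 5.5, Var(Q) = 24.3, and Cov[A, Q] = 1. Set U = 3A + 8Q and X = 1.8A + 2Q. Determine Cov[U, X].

By bilinearity, Cov[U, X] = ac·Var(A) + bd·Var(Q) + (ad+bc)·Cov[A, Q], with a=3, b=8, c=1.8, d=2.
ac·Var(A) = 3·1.8·5.5 = 29.7
bd·Var(Q) = 8·2·24.3 = 388.8
(ad+bc)·Cov[A, Q] = (20.4)·1 = 20.4
Cov[U, X] = 29.7 + 388.8 + 20.4 = 438.9.

Cov[U, X] = 438.9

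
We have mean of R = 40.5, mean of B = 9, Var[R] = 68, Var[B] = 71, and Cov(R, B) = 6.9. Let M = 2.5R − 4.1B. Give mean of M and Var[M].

mean of M = 64.35, Var[M] = 1477.06

mean of M = 2.5·mean of R + (-4.1)·mean of B = 2.5·40.5 + (-4.1)·9 = 64.35.
Var[M] = a²·Var[R] + b²·Var[B] + 2ab·Cov(R, B) with a = 2.5, b = -4.1.
= 2.5²·68 + (-4.1)²·71 + 2·2.5·(-4.1)·6.9
= 425 + 1193.51 + (-141.45) = 1477.06.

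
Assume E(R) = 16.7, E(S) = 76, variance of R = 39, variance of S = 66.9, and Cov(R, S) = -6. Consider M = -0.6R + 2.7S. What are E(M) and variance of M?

E(M) = 195.18, variance of M = 521.181

E(M) = (-0.6)·E(R) + 2.7·E(S) = (-0.6)·16.7 + 2.7·76 = 195.18.
variance of M = a²·variance of R + b²·variance of S + 2ab·Cov(R, S) with a = -0.6, b = 2.7.
= (-0.6)²·39 + 2.7²·66.9 + 2·(-0.6)·2.7·(-6)
= 14.04 + 487.701 + 19.44 = 521.181.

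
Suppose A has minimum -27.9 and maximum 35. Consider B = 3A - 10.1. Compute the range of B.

Range(B) = 188.7

Range of A = 35 − (-27.9) = 62.9.
Range(B) = |a|·Range(A) = |3|·62.9 = 188.7.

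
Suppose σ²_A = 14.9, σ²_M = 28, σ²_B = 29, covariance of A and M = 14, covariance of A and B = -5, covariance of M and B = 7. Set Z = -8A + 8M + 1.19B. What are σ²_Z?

σ²_Z = 1223.1469

σ²_Z = a²·σ²_A + b²·σ²_M + c²·σ²_B + 2ab·covariance of A and M + 2ac·covariance of A and B + 2bc·covariance of M and B, with a = -8, b = 8, c = 1.19.
= 953.6 + 1792 + 41.0669 + (-1792) + 95.2 + 133.28
= 1223.1469.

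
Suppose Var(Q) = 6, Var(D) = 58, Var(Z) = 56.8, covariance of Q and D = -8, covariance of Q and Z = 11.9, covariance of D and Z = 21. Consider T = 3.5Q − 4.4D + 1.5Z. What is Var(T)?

Var(T) = a²·Var(Q) + b²·Var(D) + c²·Var(Z) + 2ab·covariance of Q and D + 2ac·covariance of Q and Z + 2bc·covariance of D and Z, with a = 3.5, b = -4.4, c = 1.5.
= 73.5 + 1122.88 + 127.8 + 246.4 + 124.95 + (-277.2)
= 1418.33.

Var(T) = 1418.33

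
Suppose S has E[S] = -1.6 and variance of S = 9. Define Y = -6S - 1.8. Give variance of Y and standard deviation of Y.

Y = -6S - 1.8 is linear with a = -6, b = -1.8.
variance of Y = a²·variance of S = (-6)²·9 = 324 (the additive constant -1.8 does not affect variance).
standard deviation of S = √9 = 3.
standard deviation of Y = |a|·standard deviation of S = |-6|·3 = 18.

variance of Y = 324, standard deviation of Y = 18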